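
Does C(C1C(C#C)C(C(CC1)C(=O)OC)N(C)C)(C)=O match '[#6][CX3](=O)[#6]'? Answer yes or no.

Yes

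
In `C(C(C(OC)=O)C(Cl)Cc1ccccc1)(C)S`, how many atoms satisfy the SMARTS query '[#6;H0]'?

2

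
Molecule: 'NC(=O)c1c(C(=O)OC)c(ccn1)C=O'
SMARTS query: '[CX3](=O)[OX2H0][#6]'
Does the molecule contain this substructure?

Yes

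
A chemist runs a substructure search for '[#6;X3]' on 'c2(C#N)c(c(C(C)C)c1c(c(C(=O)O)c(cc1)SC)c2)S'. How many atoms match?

11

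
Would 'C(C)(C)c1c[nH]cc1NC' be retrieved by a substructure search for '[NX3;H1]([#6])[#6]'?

The pattern [NX3;H1]([#6])[#6] describes a trivalent nitrogen with one H, bonded to two carbons — a secondary amine.
The molecule carries an N-methylamino group (-NHCH3), whose atoms satisfy every constraint of the query, so the pattern matches.

Yes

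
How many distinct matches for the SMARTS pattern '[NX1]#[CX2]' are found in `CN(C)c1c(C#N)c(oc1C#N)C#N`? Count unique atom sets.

[NX1]#[CX2] is the SMARTS for a nitrile: a nitrogen triple-bonded to a two-connected carbon.
The molecule carries 3 separate instances of a nitrile (-C#N) meeting every constraint; each maps to a distinct set of atoms, giving 3 matches.

3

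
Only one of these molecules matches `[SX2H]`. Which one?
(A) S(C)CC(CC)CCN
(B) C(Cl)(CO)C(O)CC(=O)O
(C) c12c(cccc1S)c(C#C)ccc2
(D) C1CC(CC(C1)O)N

C

[SX2H] describes an aliphatic sulfur with two connections, one being H (a thiol).
(A) has a methylthio ether (-SCH3) but the sulfur has H0 (bonded to two carbons), not H1.
(B) has a hydroxyl group (-OH) but it is an -OH, not an -SH.
(C) contains a thiol (-SH), which satisfies every atom and bond constraint.
(D) has a hydroxyl group (-OH) but it is an -OH, not an -SH.
So the answer is (C).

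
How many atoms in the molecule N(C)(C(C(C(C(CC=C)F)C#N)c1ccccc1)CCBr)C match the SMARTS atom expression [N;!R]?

2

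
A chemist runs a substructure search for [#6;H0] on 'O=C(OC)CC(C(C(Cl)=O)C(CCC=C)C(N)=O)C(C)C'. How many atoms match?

Check the 21 heavy atoms by environment: 4× C (H2) → no; 5× C (H1) → no; 3× C (H0) → match; 4× O (H0) → no; 3× C (H3) → no; 1× N (H2) → no; 1× Cl (H0) → no.
That gives 3 matching atoms.

3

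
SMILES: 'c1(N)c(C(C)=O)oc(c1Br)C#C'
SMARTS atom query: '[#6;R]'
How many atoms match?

4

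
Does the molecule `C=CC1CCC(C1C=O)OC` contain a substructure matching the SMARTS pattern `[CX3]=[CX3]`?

The pattern [CX3]=[CX3] describes a non-aromatic C=C double bond between two sp2 carbons — an alkene.
The molecule carries a vinyl group (-CH=CH2), whose atoms satisfy every constraint of the query, so the pattern matches.

Yes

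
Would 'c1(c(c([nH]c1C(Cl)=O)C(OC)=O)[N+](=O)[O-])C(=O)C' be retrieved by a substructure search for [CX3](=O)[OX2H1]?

No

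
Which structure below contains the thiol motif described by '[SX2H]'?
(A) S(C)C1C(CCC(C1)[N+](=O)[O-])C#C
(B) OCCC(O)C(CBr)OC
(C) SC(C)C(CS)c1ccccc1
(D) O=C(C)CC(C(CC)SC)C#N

[SX2H] describes an aliphatic sulfur with two connections, one being H (a thiol).
(A) has a methylthio ether (-SCH3) but the sulfur has H0 (bonded to two carbons), not H1.
(B) has a hydroxyl group (-OH) but it is an -OH, not an -SH.
(C) contains a thiol (-SH), which satisfies every atom and bond constraint.
(D) has a methylthio ether (-SCH3) but the sulfur has H0 (bonded to two carbons), not H1.
So the answer is (C).

C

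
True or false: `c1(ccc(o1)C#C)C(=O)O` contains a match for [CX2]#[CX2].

True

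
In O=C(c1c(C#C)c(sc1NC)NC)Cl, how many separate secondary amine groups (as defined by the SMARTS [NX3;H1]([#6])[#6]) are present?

2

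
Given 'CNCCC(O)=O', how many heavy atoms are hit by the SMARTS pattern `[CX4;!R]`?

3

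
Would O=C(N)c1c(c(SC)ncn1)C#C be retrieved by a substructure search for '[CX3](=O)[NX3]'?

The pattern [CX3](=O)[NX3] describes a carbonyl carbon bonded to a trivalent nitrogen — an amide.
The molecule carries a primary amide (-C(=O)NH2), whose atoms satisfy every constraint of the query, so the pattern matches.

Yes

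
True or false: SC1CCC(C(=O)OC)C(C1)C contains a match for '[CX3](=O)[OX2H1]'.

False

The pattern [CX3](=O)[OX2H1] describes an sp2 carbon double-bonded to O and single-bonded to an -OH oxygen — a carboxylic acid.
The closest candidate here is a methyl-ester group (-C(=O)OCH3), but the singly-bonded O has no H (OX2H0, not OX2H1). No other fragment satisfies the full query, so there is no match.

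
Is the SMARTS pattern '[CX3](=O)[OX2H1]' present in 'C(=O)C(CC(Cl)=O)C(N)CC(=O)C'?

No

The pattern [CX3](=O)[OX2H1] describes an sp2 carbon double-bonded to O and single-bonded to an -OH oxygen — a carboxylic acid.
The closest candidate here is an acyl chloride (-C(=O)Cl), but the carbonyl is bonded to Cl, not to an -OH oxygen. No other fragment satisfies the full query, so there is no match.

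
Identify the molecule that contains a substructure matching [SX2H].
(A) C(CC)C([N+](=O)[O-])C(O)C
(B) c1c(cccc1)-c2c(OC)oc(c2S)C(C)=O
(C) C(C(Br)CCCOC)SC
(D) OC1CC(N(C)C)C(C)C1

[SX2H] describes an aliphatic sulfur with two connections, one being H (a thiol).
(A) has a hydroxyl group (-OH) but it is an -OH, not an -SH.
(B) contains a thiol (-SH), which satisfies every atom and bond constraint.
(C) has a methylthio ether (-SCH3) but the sulfur has H0 (bonded to two carbons), not H1.
(D) has a hydroxyl group (-OH) but it is an -OH, not an -SH.
So the answer is (B).

B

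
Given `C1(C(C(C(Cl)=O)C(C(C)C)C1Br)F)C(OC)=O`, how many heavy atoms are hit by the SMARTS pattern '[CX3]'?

2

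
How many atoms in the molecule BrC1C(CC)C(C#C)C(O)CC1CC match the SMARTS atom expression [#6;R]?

6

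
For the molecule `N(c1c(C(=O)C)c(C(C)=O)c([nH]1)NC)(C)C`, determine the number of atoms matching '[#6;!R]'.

The query [#6;!R] means: carbon not in any ring.
Check the 16 heavy atoms by environment: 1× n (aromatic, in 5-ring) → no; 4× c (aromatic, in 5-ring) → no; 2× N (acyclic) → no; 7× C (acyclic) → match; 2× O (acyclic) → no.
That gives 7 matching atoms.

7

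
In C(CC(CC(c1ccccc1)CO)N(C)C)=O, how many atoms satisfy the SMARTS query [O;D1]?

The query [O;D1] means: aliphatic oxygen bonded to exactly one heavy atom.
Check the 17 heavy atoms by environment: 4× C (D2) → no; 2× C (D3) → no; 2× O (D1) → match; 1× c (aromatic, D3) → no; 5× c (aromatic, D2) → no; 1× N (D3) → no; 2× C (D1) → no.
That gives 2 matching atoms.

2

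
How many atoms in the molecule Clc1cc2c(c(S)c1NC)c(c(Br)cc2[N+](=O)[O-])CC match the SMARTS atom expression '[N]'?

2

Check the 20 heavy atoms by environment: 10× c (aromatic) → no; 1× N (charge +1) → match; 1× O (charge -1) → no; 1× O → no; 1× Cl → no; 3× C → no; 1× N → match; 1× Br → no; 1× S → no.
Summing the matching environments: 1 + 1 = 2 matching atoms.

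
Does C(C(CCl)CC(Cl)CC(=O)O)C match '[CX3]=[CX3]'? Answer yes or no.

No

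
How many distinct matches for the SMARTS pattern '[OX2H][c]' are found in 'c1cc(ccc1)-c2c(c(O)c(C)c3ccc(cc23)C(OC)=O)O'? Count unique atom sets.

[OX2H][c] is the SMARTS for a phenol: a hydroxyl oxygen attached to an aromatic carbon.
The molecule carries 2 separate instances of a hydroxyl group (-OH) meeting every constraint; each maps to a distinct set of atoms, giving 2 matches.

2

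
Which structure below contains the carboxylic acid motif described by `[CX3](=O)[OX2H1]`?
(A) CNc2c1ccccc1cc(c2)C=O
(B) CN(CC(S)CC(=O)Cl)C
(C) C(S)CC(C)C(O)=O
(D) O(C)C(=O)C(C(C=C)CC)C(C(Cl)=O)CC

[CX3](=O)[OX2H1] describes an sp2 carbon double-bonded to O and single-bonded to an -OH oxygen (a carboxylic acid).
(A) has an aldehyde (-CHO) but there is no singly-bonded oxygen on the carbonyl carbon.
(B) has an acyl chloride (-C(=O)Cl) but the carbonyl is bonded to Cl, not to an -OH oxygen.
(C) contains a carboxylic acid group (-C(=O)OH), which satisfies every atom and bond constraint.
(D) has an acyl chloride (-C(=O)Cl) but the carbonyl is bonded to Cl, not to an -OH oxygen.
So the answer is (C).

C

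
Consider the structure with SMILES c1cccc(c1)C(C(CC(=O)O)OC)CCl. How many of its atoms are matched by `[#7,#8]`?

3

Check the 16 heavy atoms by environment: 6× C → no; 1× Cl → no; 3× O → match; 6× c (aromatic) → no.
That gives 3 matching atoms.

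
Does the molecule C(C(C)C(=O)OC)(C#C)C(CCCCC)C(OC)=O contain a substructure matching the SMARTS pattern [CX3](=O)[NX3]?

No

The pattern [CX3](=O)[NX3] describes a carbonyl carbon bonded to a trivalent nitrogen — an amide.
The closest candidate here is a methyl-ester group (-C(=O)OCH3), but the carbonyl is bonded to O, not to an NX3 nitrogen. No other fragment satisfies the full query, so there is no match.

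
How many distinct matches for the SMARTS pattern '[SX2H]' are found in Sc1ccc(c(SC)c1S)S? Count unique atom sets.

[SX2H] is the SMARTS for a thiol: an aliphatic sulfur with two connections, one being H.
The molecule carries 3 separate instances of a thiol (-SH) meeting every constraint; each maps to a distinct set of atoms, giving 3 matches.

3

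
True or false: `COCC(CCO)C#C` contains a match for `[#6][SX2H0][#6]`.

The pattern [#6][SX2H0][#6] describes an aliphatic sulfur bridging two carbons with no H on the sulfur — a thioether.
The closest candidate here is a methoxy ether (-OCH3), but the bridging atom is O, not S. No other fragment satisfies the full query, so there is no match.

False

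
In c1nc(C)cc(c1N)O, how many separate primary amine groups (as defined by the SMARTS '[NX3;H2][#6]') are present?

1

[NX3;H2][#6] is the SMARTS for a primary amine: a trivalent nitrogen with two H attached to carbon.
Exactly one fragment in the molecule meets all constraints, giving 1 match.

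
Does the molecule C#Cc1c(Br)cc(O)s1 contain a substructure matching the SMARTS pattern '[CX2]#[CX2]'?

The pattern [CX2]#[CX2] describes a carbon-carbon triple bond — an alkyne.
The molecule carries an ethynyl group (-C#CH), whose atoms satisfy every constraint of the query, so the pattern matches.

Yes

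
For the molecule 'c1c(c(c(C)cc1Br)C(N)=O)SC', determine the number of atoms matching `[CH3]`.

2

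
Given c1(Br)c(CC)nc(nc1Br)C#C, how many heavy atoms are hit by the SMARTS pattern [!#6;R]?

2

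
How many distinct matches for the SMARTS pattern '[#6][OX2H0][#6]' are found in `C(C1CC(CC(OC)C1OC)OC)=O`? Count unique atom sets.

3

[#6][OX2H0][#6] is the SMARTS for an ether: an aliphatic oxygen bridging two carbons with no H on the oxygen.
The molecule carries 3 separate instances of a methoxy ether (-OCH3) meeting every constraint; each maps to a distinct set of atoms, giving 3 matches.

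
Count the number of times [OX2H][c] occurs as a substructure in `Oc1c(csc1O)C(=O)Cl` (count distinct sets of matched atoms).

2

[OX2H][c] is the SMARTS for a phenol: a hydroxyl oxygen attached to an aromatic carbon.
The molecule carries 2 separate instances of a hydroxyl group (-OH) meeting every constraint; each maps to a distinct set of atoms, giving 2 matches.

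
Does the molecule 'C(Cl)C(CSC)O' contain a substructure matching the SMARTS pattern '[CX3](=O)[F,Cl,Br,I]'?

No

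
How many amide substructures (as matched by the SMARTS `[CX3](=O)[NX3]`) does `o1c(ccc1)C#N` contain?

[CX3](=O)[NX3] is the SMARTS for an amide: a carbonyl carbon bonded to a trivalent nitrogen.
The molecule has a nitrile (-C#N), but the nitrile N is NX1 (triple-bonded), not NX3; nothing else fits, so there are 0 matches.

0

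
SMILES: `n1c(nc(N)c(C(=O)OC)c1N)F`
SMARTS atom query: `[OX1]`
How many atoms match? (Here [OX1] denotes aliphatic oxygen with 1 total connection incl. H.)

1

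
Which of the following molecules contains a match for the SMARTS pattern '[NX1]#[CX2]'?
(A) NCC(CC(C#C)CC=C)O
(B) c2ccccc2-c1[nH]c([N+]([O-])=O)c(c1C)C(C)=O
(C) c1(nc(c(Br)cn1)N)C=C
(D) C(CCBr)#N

[NX1]#[CX2] describes a nitrogen triple-bonded to a two-connected carbon (a nitrile).
(A) has a primary amino group (-NH2) but the nitrogen is NX3 (three connections), not NX1 triple-bonded.
(B) has a nitro group (-[N+](=O)[O-]) but there is no C#N triple bond.
(C) has a primary amino group (-NH2) but the nitrogen is NX3 (three connections), not NX1 triple-bonded.
(D) contains a nitrile (-C#N), which satisfies every atom and bond constraint.
So the answer is (D).

D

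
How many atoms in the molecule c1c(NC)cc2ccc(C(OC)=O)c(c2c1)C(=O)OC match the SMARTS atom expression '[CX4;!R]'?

3

The query [CX4;!R] means: aliphatic carbon with four total connections, not in a ring.
Check the 20 heavy atoms by environment: 10× c (aromatic, X3, in 6-ring) → no; 2× C (X3, acyclic) → no; 2× O (X1, acyclic) → no; 2× O (X2, acyclic) → no; 3× C (X4, acyclic) → match; 1× N (X3, acyclic) → no.
That gives 3 matching atoms.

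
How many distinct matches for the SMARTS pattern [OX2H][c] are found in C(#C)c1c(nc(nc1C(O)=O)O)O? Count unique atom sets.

[OX2H][c] is the SMARTS for a phenol: a hydroxyl oxygen attached to an aromatic carbon.
The molecule carries 2 separate instances of a hydroxyl group (-OH) meeting every constraint; each maps to a distinct set of atoms, giving 2 matches.

2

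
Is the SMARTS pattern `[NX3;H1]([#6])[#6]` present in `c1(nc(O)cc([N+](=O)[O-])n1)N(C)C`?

The pattern [NX3;H1]([#6])[#6] describes a trivalent nitrogen with one H, bonded to two carbons — a secondary amine.
The closest candidate here is a dimethylamino group (-N(CH3)2), but the nitrogen has H0, not H1. No other fragment satisfies the full query, so there is no match.

No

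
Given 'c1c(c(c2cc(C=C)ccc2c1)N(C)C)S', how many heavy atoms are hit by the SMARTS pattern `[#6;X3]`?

12

The query [#6;X3] means: any carbon (aromatic or not) with three total connections.
Check the 16 heavy atoms by environment: 10× c (aromatic, X3) → match; 1× N (X3) → no; 2× C (X4) → no; 1× S (X2) → no; 2× C (X3) → match.
Summing the matching environments: 10 + 2 = 12 matching atoms.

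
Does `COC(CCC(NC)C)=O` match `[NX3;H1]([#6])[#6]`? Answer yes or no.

The pattern [NX3;H1]([#6])[#6] describes a trivalent nitrogen with one H, bonded to two carbons — a secondary amine.
The molecule carries an N-methylamino group (-NHCH3), whose atoms satisfy every constraint of the query, so the pattern matches.

Yes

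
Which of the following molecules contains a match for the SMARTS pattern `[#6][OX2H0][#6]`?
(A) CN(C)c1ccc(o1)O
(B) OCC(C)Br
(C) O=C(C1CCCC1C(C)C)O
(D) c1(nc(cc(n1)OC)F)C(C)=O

D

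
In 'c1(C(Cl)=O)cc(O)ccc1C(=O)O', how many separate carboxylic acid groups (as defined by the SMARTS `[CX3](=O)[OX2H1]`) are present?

1

[CX3](=O)[OX2H1] is the SMARTS for a carboxylic acid: an sp2 carbon double-bonded to O and single-bonded to an -OH oxygen.
Exactly one fragment in the molecule meets all constraints, giving 1 match.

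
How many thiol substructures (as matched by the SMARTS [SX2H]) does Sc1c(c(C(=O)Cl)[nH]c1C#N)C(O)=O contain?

[SX2H] is the SMARTS for a thiol: an aliphatic sulfur with two connections, one being H.
Exactly one fragment in the molecule meets all constraints, giving 1 match.

1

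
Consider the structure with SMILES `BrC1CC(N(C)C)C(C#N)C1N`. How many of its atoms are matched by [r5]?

5

The query [r5] means: r5 matches atoms in a five-membered ring.
Check the 12 heavy atoms by environment: 5× C (in 5-ring) → match; 3× N (acyclic) → no; 3× C (acyclic) → no; 1× Br (acyclic) → no.
That gives 5 matching atoms.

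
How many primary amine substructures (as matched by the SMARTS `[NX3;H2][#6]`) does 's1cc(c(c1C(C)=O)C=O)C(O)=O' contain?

0

[NX3;H2][#6] is the SMARTS for a primary amine: a trivalent nitrogen with two H attached to carbon.
No fragment in the molecule satisfies every constraint, giving 0 matches.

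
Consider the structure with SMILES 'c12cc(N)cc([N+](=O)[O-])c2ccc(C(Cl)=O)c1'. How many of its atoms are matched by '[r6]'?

The query [r6] means: r6 matches atoms in a six-membered ring.
Check the 17 heavy atoms by environment: 10× c (aromatic, in 6-ring) → match; 1× N (acyclic) → no; 1× C (acyclic) → no; 2× O (acyclic) → no; 1× Cl (acyclic) → no; 1× N (charge +1, acyclic) → no; 1× O (charge -1, acyclic) → no.
That gives 10 matching atoms.

10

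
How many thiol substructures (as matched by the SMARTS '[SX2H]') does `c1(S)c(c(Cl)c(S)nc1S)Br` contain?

[SX2H] is the SMARTS for a thiol: an aliphatic sulfur with two connections, one being H.
The molecule carries 3 separate instances of a thiol (-SH) meeting every constraint; each maps to a distinct set of atoms, giving 3 matches.

3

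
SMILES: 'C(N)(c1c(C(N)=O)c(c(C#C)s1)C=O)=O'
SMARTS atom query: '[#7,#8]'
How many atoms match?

The query [#7,#8] means: nitrogen or oxygen (comma = OR).
Check the 15 heavy atoms by environment: 1× s (aromatic) → no; 4× c (aromatic) → no; 5× C → no; 3× O → match; 2× N → match.
Summing the matching environments: 3 + 2 = 5 matching atoms.

5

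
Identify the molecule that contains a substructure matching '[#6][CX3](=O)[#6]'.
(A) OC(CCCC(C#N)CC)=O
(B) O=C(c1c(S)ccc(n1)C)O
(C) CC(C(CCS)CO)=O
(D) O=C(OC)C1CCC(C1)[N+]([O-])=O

C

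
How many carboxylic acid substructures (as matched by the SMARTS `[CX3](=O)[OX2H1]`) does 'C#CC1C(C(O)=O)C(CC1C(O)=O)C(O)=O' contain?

3

[CX3](=O)[OX2H1] is the SMARTS for a carboxylic acid: an sp2 carbon double-bonded to O and single-bonded to an -OH oxygen.
The molecule carries 3 separate instances of a carboxylic acid group (-C(=O)OH) meeting every constraint; each maps to a distinct set of atoms, giving 3 matches.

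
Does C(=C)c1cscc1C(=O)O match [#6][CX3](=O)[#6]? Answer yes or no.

The pattern [#6][CX3](=O)[#6] describes a carbonyl carbon (no H) flanked by two carbons — a ketone.
The closest candidate here is a carboxylic acid group (-C(=O)OH), but one neighbour of the carbonyl carbon is O, not C. No other fragment satisfies the full query, so there is no match.

No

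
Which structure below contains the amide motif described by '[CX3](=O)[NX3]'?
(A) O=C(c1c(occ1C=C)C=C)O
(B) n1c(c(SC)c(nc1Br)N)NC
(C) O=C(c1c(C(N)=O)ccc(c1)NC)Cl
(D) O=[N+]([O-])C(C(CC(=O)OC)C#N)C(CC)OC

C

[CX3](=O)[NX3] describes a carbonyl carbon bonded to a trivalent nitrogen (an amide).
(A) has a carboxylic acid group (-C(=O)OH) but the carbonyl is bonded to O, not to an NX3 nitrogen.
(B) has a primary amino group (-NH2) but the -NH2 is not attached to a carbonyl carbon.
(C) contains a primary amide (-C(=O)NH2), which satisfies every atom and bond constraint.
(D) has a nitrile (-C#N) but the nitrile N is NX1 (triple-bonded), not NX3.
So the answer is (C).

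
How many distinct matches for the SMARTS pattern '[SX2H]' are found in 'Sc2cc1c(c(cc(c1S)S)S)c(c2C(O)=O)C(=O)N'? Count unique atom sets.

4

[SX2H] is the SMARTS for a thiol: an aliphatic sulfur with two connections, one being H.
The molecule carries 4 separate instances of a thiol (-SH) meeting every constraint; each maps to a distinct set of atoms, giving 4 matches.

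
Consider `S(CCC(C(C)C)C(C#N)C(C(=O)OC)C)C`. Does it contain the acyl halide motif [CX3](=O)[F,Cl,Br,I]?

No

The pattern [CX3](=O)[F,Cl,Br,I] describes a carbonyl carbon bonded to a halogen — an acyl halide.
The closest candidate here is a methyl-ester group (-C(=O)OCH3), but the carbonyl is bonded to -O-C, not to a halogen. No other fragment satisfies the full query, so there is no match.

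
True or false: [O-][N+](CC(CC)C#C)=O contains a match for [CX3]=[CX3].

False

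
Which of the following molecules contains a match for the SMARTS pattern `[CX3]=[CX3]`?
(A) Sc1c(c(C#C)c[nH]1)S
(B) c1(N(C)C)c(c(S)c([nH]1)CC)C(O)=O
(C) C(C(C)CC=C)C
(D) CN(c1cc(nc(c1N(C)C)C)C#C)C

[CX3]=[CX3] describes a non-aromatic C=C double bond between two sp2 carbons (an alkene).
(A) has an ethynyl group (-C#CH) but the C-C bond is a triple bond, not a double bond.
(B) has an ethyl group (-CH2CH3) but its C-C bond is a single bond between CX4 carbons, not CX3=CX3.
(C) contains a vinyl group (-CH=CH2), which satisfies every atom and bond constraint.
(D) has an ethynyl group (-C#CH) but the C-C bond is a triple bond, not a double bond.
So the answer is (C).

C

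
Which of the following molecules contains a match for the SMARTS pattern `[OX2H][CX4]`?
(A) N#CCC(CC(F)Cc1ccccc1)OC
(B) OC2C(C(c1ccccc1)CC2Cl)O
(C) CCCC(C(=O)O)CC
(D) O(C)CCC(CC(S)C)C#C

B

[OX2H][CX4] describes a hydroxyl oxygen bound to an sp3 (X4) carbon (an aliphatic alcohol).
(A) has a methoxy ether (-OCH3) but the oxygen has H0 (ether), not H1.
(B) contains a hydroxyl group (-OH), which satisfies every atom and bond constraint.
(C) has a carboxylic acid group (-C(=O)OH) but the -OH is on a CX3 carbonyl carbon, not a CX4 carbon.
(D) has a methoxy ether (-OCH3) but the oxygen has H0 (ether), not H1.
So the answer is (B).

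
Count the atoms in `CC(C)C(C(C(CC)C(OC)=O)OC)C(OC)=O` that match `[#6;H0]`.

The query [#6;H0] means: any carbon with no attached hydrogen.
Check the 18 heavy atoms by environment: 6× C (H3) → no; 4× C (H1) → no; 1× C (H2) → no; 2× C (H0) → match; 5× O (H0) → no.
That gives 2 matching atoms.

2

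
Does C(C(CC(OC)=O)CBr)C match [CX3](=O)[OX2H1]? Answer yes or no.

No

The pattern [CX3](=O)[OX2H1] describes an sp2 carbon double-bonded to O and single-bonded to an -OH oxygen — a carboxylic acid.
The closest candidate here is a methyl-ester group (-C(=O)OCH3), but the singly-bonded O has no H (OX2H0, not OX2H1). No other fragment satisfies the full query, so there is no match.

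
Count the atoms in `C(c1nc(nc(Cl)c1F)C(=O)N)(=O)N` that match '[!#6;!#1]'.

8

Check the 14 heavy atoms by environment: 2× n (aromatic) → match; 4× c (aromatic) → no; 1× Cl → match; 2× C → no; 2× O → match; 2× N → match; 1× F → match.
Summing the matching environments: 2 + 1 + 2 + 2 + 1 = 8 matching atoms.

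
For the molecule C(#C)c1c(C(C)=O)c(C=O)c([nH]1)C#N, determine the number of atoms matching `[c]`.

4

The query [c] means: lowercase c matches aromatic carbon only.
Check the 14 heavy atoms by environment: 1× n (aromatic) → no; 4× c (aromatic) → match; 6× C → no; 2× O → no; 1× N → no.
That gives 4 matching atoms.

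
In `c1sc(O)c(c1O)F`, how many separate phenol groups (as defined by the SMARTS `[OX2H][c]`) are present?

[OX2H][c] is the SMARTS for a phenol: a hydroxyl oxygen attached to an aromatic carbon.
The molecule carries 2 separate instances of a hydroxyl group (-OH) meeting every constraint; each maps to a distinct set of atoms, giving 2 matches.

2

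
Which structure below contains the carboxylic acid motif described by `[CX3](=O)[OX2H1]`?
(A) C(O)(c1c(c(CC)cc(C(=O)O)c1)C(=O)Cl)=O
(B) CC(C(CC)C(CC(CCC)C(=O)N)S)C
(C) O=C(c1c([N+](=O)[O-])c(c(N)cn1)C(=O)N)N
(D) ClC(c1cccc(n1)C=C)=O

[CX3](=O)[OX2H1] describes an sp2 carbon double-bonded to O and single-bonded to an -OH oxygen (a carboxylic acid).
(A) contains a carboxylic acid group (-C(=O)OH), which satisfies every atom and bond constraint.
(B) has a primary amide (-C(=O)NH2) but the carbonyl is bonded to N, not to an -OH oxygen.
(C) has a primary amide (-C(=O)NH2) but the carbonyl is bonded to N, not to an -OH oxygen.
(D) has an acyl chloride (-C(=O)Cl) but the carbonyl is bonded to Cl, not to an -OH oxygen.
So the answer is (A).

A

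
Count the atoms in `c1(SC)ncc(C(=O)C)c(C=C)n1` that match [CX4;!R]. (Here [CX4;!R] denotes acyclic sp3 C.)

2

The query [CX4;!R] means: aliphatic carbon with four total connections, not in a ring.
Check the 13 heavy atoms by environment: 2× n (aromatic, X2, in 6-ring) → no; 4× c (aromatic, X3, in 6-ring) → no; 3× C (X3, acyclic) → no; 1× S (X2, acyclic) → no; 2× C (X4, acyclic) → match; 1× O (X1, acyclic) → no.
That gives 2 matching atoms.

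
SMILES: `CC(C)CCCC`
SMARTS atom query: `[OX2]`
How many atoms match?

0

Check the 7 heavy atoms by environment: 7× C (X4) → no.
No environment satisfies the query, so 0 matching atoms.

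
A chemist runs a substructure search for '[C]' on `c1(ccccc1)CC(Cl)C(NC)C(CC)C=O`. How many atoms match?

The query [C] means: uppercase C matches aliphatic (non-aromatic) carbon only.
Check the 17 heavy atoms by environment: 8× C → match; 1× N → no; 1× Cl → no; 1× O → no; 6× c (aromatic) → no.
That gives 8 matching atoms.

8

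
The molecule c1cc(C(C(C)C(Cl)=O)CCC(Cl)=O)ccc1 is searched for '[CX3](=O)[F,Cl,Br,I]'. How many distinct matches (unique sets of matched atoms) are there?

2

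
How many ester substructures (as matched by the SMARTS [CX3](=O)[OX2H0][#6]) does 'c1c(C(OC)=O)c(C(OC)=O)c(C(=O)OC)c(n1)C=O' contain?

3

[CX3](=O)[OX2H0][#6] is the SMARTS for an ester: a carbonyl carbon bonded to an oxygen that is itself bonded to carbon (no H on that O).
The molecule carries 3 separate instances of a methyl-ester group (-C(=O)OCH3) meeting every constraint; each maps to a distinct set of atoms, giving 3 matches.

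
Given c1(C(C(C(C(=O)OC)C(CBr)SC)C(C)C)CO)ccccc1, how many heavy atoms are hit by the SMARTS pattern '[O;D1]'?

The query [O;D1] means: aliphatic oxygen bonded to exactly one heavy atom.
Check the 23 heavy atoms by environment: 2× C (D2) → no; 6× C (D3) → no; 1× c (aromatic, D3) → no; 5× c (aromatic, D2) → no; 2× O (D1) → match; 1× Br (D1) → no; 1× O (D2) → no; 4× C (D1) → no; 1× S (D2) → no.
That gives 2 matching atoms.

2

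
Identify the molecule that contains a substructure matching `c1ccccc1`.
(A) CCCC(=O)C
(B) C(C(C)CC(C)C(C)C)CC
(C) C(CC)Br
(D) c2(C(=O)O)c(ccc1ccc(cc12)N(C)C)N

D

c1ccccc1 describes six aromatic carbons in a ring (a benzene ring).
(A) has a methyl group (-CH3) but no six-membered all-carbon aromatic ring is present.
(B) has a methyl group (-CH3) but no six-membered all-carbon aromatic ring is present.
(C) has a methyl group (-CH3) but no six-membered all-carbon aromatic ring is present.
(D) contains the required atom environment, so the pattern matches.
So the answer is (D).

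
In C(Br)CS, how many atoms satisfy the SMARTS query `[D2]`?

2

The query [D2] means: atom with exactly two heavy-atom neighbours.
Check the 4 heavy atoms by environment: 2× C (D2) → match; 1× S (D1) → no; 1× Br (D1) → no.
That gives 2 matching atoms.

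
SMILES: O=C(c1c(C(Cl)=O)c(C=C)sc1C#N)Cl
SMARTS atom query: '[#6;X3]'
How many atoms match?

8

Check the 15 heavy atoms by environment: 1× s (aromatic, X2) → no; 4× c (aromatic, X3) → match; 4× C (X3) → match; 1× C (X2) → no; 1× N (X1) → no; 2× O (X1) → no; 2× Cl (X1) → no.
Summing the matching environments: 4 + 4 = 8 matching atoms.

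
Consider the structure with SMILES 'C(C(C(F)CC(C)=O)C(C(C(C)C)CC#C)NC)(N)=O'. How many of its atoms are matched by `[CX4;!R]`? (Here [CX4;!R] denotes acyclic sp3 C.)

Check the 20 heavy atoms by environment: 11× C (X4, acyclic) → match; 2× C (X3, acyclic) → no; 2× O (X1, acyclic) → no; 1× F (X1, acyclic) → no; 2× N (X3, acyclic) → no; 2× C (X2, acyclic) → no.
That gives 11 matching atoms.

11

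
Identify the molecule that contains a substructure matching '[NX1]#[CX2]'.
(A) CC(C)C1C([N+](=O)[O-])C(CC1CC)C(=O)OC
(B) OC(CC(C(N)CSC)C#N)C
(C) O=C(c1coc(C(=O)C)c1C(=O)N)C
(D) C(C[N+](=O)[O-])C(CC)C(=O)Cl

[NX1]#[CX2] describes a nitrogen triple-bonded to a two-connected carbon (a nitrile).
(A) has a nitro group (-[N+](=O)[O-]) but there is no C#N triple bond.
(B) contains a nitrile (-C#N), which satisfies every atom and bond constraint.
(C) has a primary amide (-C(=O)NH2) but the nitrogen is NX3, not NX1.
(D) has a nitro group (-[N+](=O)[O-]) but there is no C#N triple bond.
So the answer is (B).

B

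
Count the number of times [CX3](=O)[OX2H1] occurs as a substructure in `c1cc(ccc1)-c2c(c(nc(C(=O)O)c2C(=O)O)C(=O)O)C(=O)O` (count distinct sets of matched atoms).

[CX3](=O)[OX2H1] is the SMARTS for a carboxylic acid: an sp2 carbon double-bonded to O and single-bonded to an -OH oxygen.
The molecule carries 4 separate instances of a carboxylic acid group (-C(=O)OH) meeting every constraint; each maps to a distinct set of atoms, giving 4 matches.

4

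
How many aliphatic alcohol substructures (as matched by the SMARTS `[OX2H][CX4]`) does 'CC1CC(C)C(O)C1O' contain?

2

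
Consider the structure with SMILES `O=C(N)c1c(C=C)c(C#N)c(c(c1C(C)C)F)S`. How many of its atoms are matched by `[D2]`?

2

The query [D2] means: atom with exactly two heavy-atom neighbours.
Check the 18 heavy atoms by environment: 6× c (aromatic, D3) → no; 2× C (D3) → no; 1× O (D1) → no; 2× N (D1) → no; 2× C (D2) → match; 3× C (D1) → no; 1× F (D1) → no; 1× S (D1) → no.
That gives 2 matching atoms.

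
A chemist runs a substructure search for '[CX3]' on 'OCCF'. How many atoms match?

Check the 4 heavy atoms by environment: 2× C (X4) → no; 1× F (X1) → no; 1× O (X2) → no.
No environment satisfies the query, so 0 matching atoms.

0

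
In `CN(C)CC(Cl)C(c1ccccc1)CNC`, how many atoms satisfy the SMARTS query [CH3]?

The query [CH3] means: aliphatic carbon with exactly three hydrogens.
Check the 16 heavy atoms by environment: 2× C (H2) → no; 2× C (H1) → no; 1× c (aromatic, H0) → no; 5× c (aromatic, H1) → no; 1× N (H0) → no; 3× C (H3) → match; 1× N (H1) → no; 1× Cl (H0) → no.
That gives 3 matching atoms.

3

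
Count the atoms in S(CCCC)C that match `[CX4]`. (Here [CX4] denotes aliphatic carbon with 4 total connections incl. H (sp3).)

5

The query [CX4] means: C with X4: aliphatic carbon with exactly 4 total connections (bonds + H).
Check the 6 heavy atoms by environment: 5× C (X4) → match; 1× S (X2) → no.
That gives 5 matching atoms.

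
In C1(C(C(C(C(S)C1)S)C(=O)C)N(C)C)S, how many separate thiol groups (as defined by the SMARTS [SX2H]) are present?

3

[SX2H] is the SMARTS for a thiol: an aliphatic sulfur with two connections, one being H.
The molecule carries 3 separate instances of a thiol (-SH) meeting every constraint; each maps to a distinct set of atoms, giving 3 matches.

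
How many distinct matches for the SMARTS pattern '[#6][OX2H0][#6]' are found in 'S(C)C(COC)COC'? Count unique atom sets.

[#6][OX2H0][#6] is the SMARTS for an ether: an aliphatic oxygen bridging two carbons with no H on the oxygen.
The molecule carries 2 separate instances of a methoxy ether (-OCH3) meeting every constraint; each maps to a distinct set of atoms, giving 2 matches.

2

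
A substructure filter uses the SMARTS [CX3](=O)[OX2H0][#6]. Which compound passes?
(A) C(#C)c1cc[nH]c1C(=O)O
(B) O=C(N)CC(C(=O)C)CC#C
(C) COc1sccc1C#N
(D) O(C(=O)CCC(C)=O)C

D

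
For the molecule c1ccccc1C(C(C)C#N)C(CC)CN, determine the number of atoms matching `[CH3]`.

2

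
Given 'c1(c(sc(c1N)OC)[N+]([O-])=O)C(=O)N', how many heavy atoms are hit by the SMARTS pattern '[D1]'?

6

The query [D1] means: atom with exactly one heavy-atom neighbour (degree 1).
Check the 14 heavy atoms by environment: 1× s (aromatic, D2) → no; 4× c (aromatic, D3) → no; 1× N (charge +1, D3) → no; 1× O (charge -1, D1) → match; 2× O (D1) → match; 2× N (D1) → match; 1× C (D3) → no; 1× O (D2) → no; 1× C (D1) → match.
Summing the matching environments: 1 + 2 + 2 + 1 = 6 matching atoms.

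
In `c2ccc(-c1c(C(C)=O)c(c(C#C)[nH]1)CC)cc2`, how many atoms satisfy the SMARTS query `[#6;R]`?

10

The query [#6;R] means: carbon that is part of a ring.
Check the 18 heavy atoms by environment: 1× n (aromatic, in 5-ring) → no; 4× c (aromatic, in 5-ring) → match; 6× c (aromatic, in 6-ring) → match; 6× C (acyclic) → no; 1× O (acyclic) → no.
Summing the matching environments: 4 + 6 = 10 matching atoms.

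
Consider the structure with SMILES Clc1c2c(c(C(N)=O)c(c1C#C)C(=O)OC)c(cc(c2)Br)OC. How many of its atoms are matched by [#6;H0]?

11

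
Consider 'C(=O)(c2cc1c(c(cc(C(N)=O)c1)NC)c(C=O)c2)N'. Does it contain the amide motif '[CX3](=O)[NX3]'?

Yes

The pattern [CX3](=O)[NX3] describes a carbonyl carbon bonded to a trivalent nitrogen — an amide.
The molecule carries a primary amide (-C(=O)NH2), whose atoms satisfy every constraint of the query, so the pattern matches.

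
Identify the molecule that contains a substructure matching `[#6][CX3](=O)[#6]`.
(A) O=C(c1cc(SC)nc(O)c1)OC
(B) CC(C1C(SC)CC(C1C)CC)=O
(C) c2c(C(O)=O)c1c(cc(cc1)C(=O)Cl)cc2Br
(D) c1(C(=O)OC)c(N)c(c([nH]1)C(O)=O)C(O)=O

[#6][CX3](=O)[#6] describes a carbonyl carbon (no H) flanked by two carbons (a ketone).
(A) has a methyl-ester group (-C(=O)OCH3) but one neighbour of the carbonyl carbon is O, not C.
(B) contains an acetyl/ketone group (-C(=O)CH3), which satisfies every atom and bond constraint.
(C) has a carboxylic acid group (-C(=O)OH) but one neighbour of the carbonyl carbon is O, not C.
(D) has a carboxylic acid group (-C(=O)OH) but one neighbour of the carbonyl carbon is O, not C.
So the answer is (B).

B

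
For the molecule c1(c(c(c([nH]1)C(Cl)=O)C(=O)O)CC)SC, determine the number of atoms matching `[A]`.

10

Check the 15 heavy atoms by environment: 1× n (aromatic) → no; 4× c (aromatic) → no; 5× C → match; 3× O → match; 1× Cl → match; 1× S → match.
Summing the matching environments: 5 + 3 + 1 + 1 = 10 matching atoms.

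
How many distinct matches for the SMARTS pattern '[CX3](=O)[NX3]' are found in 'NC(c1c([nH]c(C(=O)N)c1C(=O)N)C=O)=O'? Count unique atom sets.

[CX3](=O)[NX3] is the SMARTS for an amide: a carbonyl carbon bonded to a trivalent nitrogen.
The molecule carries 3 separate instances of a primary amide (-C(=O)NH2) meeting every constraint; each maps to a distinct set of atoms, giving 3 matches.

3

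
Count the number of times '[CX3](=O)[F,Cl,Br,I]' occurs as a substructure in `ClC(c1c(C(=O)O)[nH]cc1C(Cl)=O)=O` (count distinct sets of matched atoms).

[CX3](=O)[F,Cl,Br,I] is the SMARTS for an acyl halide: a carbonyl carbon bonded to a halogen.
The molecule carries 2 separate instances of an acyl chloride (-C(=O)Cl) meeting every constraint; each maps to a distinct set of atoms, giving 2 matches.

2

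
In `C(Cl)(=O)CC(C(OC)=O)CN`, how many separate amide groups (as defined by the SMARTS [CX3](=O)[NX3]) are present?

[CX3](=O)[NX3] is the SMARTS for an amide: a carbonyl carbon bonded to a trivalent nitrogen.
The molecule has a methyl-ester group (-C(=O)OCH3), but the carbonyl is bonded to O, not to an NX3 nitrogen; nothing else fits, so there are 0 matches.

0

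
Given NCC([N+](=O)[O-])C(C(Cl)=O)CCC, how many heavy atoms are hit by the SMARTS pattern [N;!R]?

The query [N;!R] means: aliphatic nitrogen not in a ring.
Check the 13 heavy atoms by environment: 7× C (acyclic) → no; 1× N (acyclic) → match; 1× N (charge +1, acyclic) → match; 1× O (charge -1, acyclic) → no; 2× O (acyclic) → no; 1× Cl (acyclic) → no.
Summing the matching environments: 1 + 1 = 2 matching atoms.

2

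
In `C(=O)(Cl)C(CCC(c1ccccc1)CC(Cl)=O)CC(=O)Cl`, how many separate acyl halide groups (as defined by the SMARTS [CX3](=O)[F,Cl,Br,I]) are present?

[CX3](=O)[F,Cl,Br,I] is the SMARTS for an acyl halide: a carbonyl carbon bonded to a halogen.
The molecule carries 3 separate instances of an acyl chloride (-C(=O)Cl) meeting every constraint; each maps to a distinct set of atoms, giving 3 matches.

3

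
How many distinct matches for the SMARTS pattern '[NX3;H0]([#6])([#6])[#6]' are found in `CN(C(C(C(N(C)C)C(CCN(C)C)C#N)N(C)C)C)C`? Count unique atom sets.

4

[NX3;H0]([#6])([#6])[#6] is the SMARTS for a tertiary amine: a trivalent nitrogen with no H, bonded to three carbons.
The molecule carries 4 separate instances of a dimethylamino group (-N(CH3)2) meeting every constraint; each maps to a distinct set of atoms, giving 4 matches.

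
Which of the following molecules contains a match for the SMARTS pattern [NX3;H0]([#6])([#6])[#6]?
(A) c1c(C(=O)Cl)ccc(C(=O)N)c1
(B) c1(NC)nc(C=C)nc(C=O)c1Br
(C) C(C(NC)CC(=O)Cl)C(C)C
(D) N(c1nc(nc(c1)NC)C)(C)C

D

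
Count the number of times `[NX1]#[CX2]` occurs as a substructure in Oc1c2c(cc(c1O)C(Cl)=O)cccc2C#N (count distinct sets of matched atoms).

1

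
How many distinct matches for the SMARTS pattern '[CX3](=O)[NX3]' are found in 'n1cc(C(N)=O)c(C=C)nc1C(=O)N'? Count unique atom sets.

[CX3](=O)[NX3] is the SMARTS for an amide: a carbonyl carbon bonded to a trivalent nitrogen.
The molecule carries 2 separate instances of a primary amide (-C(=O)NH2) meeting every constraint; each maps to a distinct set of atoms, giving 2 matches.

2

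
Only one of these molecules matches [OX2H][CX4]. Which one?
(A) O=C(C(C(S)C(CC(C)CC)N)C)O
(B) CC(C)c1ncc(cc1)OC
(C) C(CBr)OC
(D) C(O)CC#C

D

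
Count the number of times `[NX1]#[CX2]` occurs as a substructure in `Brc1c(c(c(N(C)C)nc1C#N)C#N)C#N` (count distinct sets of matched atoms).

[NX1]#[CX2] is the SMARTS for a nitrile: a nitrogen triple-bonded to a two-connected carbon.
The molecule carries 3 separate instances of a nitrile (-C#N) meeting every constraint; each maps to a distinct set of atoms, giving 3 matches.

3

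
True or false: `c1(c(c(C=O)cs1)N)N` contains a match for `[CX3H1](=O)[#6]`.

True

The pattern [CX3H1](=O)[#6] describes an sp2 carbon with one H, double-bonded to O and single-bonded to carbon — an aldehyde.
The molecule carries an aldehyde (-CHO), whose atoms satisfy every constraint of the query, so the pattern matches.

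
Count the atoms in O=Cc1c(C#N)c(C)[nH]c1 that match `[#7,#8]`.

3

The query [#7,#8] means: nitrogen or oxygen (comma = OR).
Check the 10 heavy atoms by environment: 1× n (aromatic) → match; 4× c (aromatic) → no; 3× C → no; 1× O → match; 1× N → match.
Summing the matching environments: 1 + 1 + 1 = 3 matching atoms.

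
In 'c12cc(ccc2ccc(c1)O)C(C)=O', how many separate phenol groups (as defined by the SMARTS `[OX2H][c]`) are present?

1

[OX2H][c] is the SMARTS for a phenol: a hydroxyl oxygen attached to an aromatic carbon.
Exactly one fragment in the molecule meets all constraints, giving 1 match.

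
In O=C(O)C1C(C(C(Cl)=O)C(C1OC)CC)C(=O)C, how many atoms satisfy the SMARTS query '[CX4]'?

The query [CX4] means: C with X4: aliphatic carbon with exactly 4 total connections (bonds + H).
Check the 18 heavy atoms by environment: 9× C (X4) → match; 2× O (X2) → no; 3× C (X3) → no; 3× O (X1) → no; 1× Cl (X1) → no.
That gives 9 matching atoms.

9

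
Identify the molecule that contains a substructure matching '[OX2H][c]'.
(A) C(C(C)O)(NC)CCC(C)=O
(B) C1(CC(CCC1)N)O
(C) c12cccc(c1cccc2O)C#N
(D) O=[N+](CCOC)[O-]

C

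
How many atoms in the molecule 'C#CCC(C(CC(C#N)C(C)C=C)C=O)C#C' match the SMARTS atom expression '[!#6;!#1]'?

2

The query [!#6;!#1] means: not carbon and not hydrogen — any heteroatom.
Check the 17 heavy atoms by environment: 15× C → no; 1× N → match; 1× O → match.
Summing the matching environments: 1 + 1 = 2 matching atoms.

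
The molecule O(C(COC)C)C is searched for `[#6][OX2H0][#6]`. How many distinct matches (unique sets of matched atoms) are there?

[#6][OX2H0][#6] is the SMARTS for an ether: an aliphatic oxygen bridging two carbons with no H on the oxygen.
The molecule carries 2 separate instances of a methoxy ether (-OCH3) meeting every constraint; each maps to a distinct set of atoms, giving 2 matches.

2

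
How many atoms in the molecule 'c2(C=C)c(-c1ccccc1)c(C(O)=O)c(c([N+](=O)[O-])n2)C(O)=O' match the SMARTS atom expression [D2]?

The query [D2] means: atom with exactly two heavy-atom neighbours.
Check the 23 heavy atoms by environment: 1× n (aromatic, D2) → match; 6× c (aromatic, D3) → no; 1× C (D2) → match; 1× C (D1) → no; 5× c (aromatic, D2) → match; 2× C (D3) → no; 5× O (D1) → no; 1× N (charge +1, D3) → no; 1× O (charge -1, D1) → no.
Summing the matching environments: 1 + 1 + 5 = 7 matching atoms.

7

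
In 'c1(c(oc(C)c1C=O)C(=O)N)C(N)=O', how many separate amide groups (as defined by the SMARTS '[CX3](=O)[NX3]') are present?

2

[CX3](=O)[NX3] is the SMARTS for an amide: a carbonyl carbon bonded to a trivalent nitrogen.
The molecule carries 2 separate instances of a primary amide (-C(=O)NH2) meeting every constraint; each maps to a distinct set of atoms, giving 2 matches.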